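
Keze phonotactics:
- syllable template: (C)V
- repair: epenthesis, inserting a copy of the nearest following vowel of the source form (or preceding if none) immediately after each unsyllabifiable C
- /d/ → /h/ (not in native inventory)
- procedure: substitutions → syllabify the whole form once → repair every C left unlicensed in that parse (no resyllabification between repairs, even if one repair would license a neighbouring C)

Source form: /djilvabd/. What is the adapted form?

hijilavabaha

Substitution: /d/ → /h/, giving /hjilvabh/.
Under (C)V, the unsyllabifiable consonants are /h/, /l/, /b/, /h/ (no codas are permitted; onsets are limited to one consonant).
Epenthesis after each stranded consonant: /h/ → /hi/, /l/ → /la/, /b/ → /ba/, /h/ → /ha/.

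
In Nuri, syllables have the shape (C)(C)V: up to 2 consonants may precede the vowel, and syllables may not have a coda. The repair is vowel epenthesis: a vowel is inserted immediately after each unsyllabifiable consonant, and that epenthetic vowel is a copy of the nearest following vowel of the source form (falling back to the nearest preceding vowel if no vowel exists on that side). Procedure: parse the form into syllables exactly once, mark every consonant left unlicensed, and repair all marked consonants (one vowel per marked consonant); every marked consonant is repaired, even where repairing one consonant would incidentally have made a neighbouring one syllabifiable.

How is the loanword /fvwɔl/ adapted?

Syllabifying with onset maximization leaves /f/, /l/ stranded (no codas are permitted; onsets may contain at most 2 consonants).
Each unlicensed consonant becomes the onset of a new syllable: /f/ → /fɔ/, /l/ → /lɔ/.

fɔvwɔlɔ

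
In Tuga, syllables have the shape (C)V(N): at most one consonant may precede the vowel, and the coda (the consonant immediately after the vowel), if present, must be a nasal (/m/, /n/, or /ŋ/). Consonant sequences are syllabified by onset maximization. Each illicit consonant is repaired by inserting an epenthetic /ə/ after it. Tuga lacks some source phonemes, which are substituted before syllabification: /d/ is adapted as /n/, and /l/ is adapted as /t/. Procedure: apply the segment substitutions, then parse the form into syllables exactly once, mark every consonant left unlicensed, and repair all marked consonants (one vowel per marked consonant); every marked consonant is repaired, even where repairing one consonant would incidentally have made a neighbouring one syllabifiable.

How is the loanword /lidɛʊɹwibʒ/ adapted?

tinɛʊɹəwibəʒə

Substitution: /l/ → /t/, /d/ → /n/, giving /tinɛʊɹwibʒ/.
Under (C)V(N), the unsyllabifiable consonants are /ɹ/, /b/, /ʒ/ (only a nasal (/m/, /n/, or /ŋ/) is licensed in coda position; onsets are limited to one consonant).
Each unlicensed consonant becomes the onset of a new syllable: /ɹ/ → /ɹə/, /b/ → /bə/, /ʒ/ → /ʒə/.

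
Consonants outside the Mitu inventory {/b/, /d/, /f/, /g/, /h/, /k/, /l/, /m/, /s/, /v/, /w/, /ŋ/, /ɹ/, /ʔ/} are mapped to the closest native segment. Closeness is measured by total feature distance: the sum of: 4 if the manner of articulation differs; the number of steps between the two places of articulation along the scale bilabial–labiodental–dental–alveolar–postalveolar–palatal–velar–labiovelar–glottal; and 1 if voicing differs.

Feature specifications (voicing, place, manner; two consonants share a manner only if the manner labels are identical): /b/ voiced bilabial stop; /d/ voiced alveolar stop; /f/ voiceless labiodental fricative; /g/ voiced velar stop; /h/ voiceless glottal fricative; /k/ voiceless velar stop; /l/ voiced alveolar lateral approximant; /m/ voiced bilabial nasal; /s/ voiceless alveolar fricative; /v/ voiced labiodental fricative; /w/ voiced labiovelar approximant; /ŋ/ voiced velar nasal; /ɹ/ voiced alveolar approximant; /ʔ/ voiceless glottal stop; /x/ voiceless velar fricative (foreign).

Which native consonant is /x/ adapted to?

h

/h/ is closest: same manner (fricative), place distance 2 (velar→glottal), same voicing; total 2. Next closest is /s/ at distance 3.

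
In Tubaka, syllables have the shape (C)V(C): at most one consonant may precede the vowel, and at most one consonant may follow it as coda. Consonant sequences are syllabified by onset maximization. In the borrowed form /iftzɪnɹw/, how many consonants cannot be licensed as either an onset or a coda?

3

Under (C)V(C), the unsyllabifiable consonants are /t/, /ɹ/, /w/ (at most one coda consonant is licensed; onsets are limited to one consonant).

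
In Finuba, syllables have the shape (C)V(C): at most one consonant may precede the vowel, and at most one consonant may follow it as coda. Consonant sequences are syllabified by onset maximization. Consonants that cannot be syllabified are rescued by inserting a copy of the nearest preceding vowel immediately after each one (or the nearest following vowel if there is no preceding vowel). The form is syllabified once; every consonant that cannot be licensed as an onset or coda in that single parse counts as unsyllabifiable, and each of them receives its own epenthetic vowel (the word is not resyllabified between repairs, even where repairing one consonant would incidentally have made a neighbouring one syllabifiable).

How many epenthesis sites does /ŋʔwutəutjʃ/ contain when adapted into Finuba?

4

The unsyllabifiable consonants are /ŋ/, /ʔ/, /j/, /ʃ/; each receives one epenthetic vowel.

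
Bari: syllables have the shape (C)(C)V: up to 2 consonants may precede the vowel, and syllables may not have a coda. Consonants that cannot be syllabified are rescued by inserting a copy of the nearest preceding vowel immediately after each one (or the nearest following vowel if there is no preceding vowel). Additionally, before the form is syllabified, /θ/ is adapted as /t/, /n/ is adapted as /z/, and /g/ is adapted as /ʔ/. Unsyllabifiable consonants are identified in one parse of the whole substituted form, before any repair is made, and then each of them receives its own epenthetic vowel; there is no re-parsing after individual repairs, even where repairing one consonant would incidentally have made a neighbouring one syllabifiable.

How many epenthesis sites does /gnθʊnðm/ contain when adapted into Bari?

4

After substitution the input is /ʔztʊzðm/.
The unsyllabifiable consonants are /ʔ/, /z/, /ð/, /m/; each receives one epenthetic vowel.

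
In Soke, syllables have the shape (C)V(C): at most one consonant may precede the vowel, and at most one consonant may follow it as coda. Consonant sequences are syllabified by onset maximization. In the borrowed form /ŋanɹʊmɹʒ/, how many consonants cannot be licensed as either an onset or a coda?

2

Under (C)V(C), the unsyllabifiable consonants are /ɹ/, /ʒ/ (at most one coda consonant is licensed; onsets are limited to one consonant).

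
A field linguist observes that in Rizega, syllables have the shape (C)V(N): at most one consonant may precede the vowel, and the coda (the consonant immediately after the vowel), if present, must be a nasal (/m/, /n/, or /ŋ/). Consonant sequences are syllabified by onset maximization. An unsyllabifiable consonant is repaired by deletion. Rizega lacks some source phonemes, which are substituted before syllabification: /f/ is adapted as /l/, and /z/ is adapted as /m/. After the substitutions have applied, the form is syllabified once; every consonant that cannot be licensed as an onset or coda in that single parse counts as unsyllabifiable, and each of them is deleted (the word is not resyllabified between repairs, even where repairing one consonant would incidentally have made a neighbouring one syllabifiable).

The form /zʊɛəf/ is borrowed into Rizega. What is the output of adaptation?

mʊɛə

Substitution: /z/ → /m/, /f/ → /l/, giving /mʊɛəl/.
Syllabifying with onset maximization leaves /l/ stranded (only a nasal (/m/, /n/, or /ŋ/) is licensed in coda position; onsets are limited to one consonant).
Each unlicensed consonant is deleted: /l/.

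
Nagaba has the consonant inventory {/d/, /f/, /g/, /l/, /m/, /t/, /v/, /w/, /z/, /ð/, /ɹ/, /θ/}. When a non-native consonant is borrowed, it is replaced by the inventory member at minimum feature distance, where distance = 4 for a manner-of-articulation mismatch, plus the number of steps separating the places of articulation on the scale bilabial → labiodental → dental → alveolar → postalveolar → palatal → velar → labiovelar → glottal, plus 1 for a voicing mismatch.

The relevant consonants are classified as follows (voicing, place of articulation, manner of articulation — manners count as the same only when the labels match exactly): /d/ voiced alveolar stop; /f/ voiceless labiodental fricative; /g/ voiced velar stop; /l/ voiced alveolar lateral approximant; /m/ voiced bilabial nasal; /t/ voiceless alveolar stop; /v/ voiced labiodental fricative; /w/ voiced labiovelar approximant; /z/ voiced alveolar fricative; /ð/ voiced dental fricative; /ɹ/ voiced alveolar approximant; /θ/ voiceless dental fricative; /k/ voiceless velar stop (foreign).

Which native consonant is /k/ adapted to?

/g/ is closest: same manner (stop), place distance 0 (velar→velar), voicing differs (+1); total 1. Next closest is /t/ at distance 3.

g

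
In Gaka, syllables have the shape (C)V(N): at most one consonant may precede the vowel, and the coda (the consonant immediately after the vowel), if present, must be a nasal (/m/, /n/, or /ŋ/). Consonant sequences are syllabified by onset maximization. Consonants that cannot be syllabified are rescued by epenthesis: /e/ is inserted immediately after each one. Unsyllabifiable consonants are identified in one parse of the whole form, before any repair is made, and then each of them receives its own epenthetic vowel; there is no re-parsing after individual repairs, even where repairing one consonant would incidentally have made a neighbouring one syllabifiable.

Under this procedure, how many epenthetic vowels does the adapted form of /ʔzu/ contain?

1

The unsyllabifiable consonants are /ʔ/; each receives one epenthetic vowel.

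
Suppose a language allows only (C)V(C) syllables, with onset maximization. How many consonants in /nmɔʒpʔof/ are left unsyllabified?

2

Under (C)V(C), the unsyllabifiable consonants are /n/, /p/ (at most one coda consonant is licensed; onsets are limited to one consonant).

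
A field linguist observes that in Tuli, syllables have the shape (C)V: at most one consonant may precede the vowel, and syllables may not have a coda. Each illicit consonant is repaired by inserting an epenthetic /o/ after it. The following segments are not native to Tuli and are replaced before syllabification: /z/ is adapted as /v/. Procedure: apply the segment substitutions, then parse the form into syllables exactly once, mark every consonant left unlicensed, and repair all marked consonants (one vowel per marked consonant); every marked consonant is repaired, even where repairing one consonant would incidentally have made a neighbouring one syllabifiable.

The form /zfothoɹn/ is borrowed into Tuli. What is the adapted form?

Substitution: /z/ → /v/, giving /vfothoɹn/.
Syllabifying with onset maximization leaves /v/, /t/, /ɹ/, /n/ stranded (no codas are permitted; onsets are limited to one consonant).
Epenthesis after each stranded consonant: /v/ → /vo/, /t/ → /to/, /ɹ/ → /ɹo/, /n/ → /no/.

vofotohoɹono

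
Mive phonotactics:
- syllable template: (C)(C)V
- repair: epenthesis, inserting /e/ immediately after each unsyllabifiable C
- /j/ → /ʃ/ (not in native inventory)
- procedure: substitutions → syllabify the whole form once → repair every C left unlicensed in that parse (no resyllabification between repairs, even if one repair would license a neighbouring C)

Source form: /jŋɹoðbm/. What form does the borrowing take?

Substitution: /j/ → /ʃ/, giving /ʃŋɹoðbm/.
The consonants /ʃ/, /ð/, /b/, /m/ cannot be parsed into a legal (C)(C)V syllable (no codas are permitted; onsets may contain at most 2 consonants).
Each unlicensed consonant becomes the onset of a new syllable: /ʃ/ → /ʃe/, /ð/ → /ðe/, /b/ → /be/, /m/ → /me/.

ʃeŋɹoðebeme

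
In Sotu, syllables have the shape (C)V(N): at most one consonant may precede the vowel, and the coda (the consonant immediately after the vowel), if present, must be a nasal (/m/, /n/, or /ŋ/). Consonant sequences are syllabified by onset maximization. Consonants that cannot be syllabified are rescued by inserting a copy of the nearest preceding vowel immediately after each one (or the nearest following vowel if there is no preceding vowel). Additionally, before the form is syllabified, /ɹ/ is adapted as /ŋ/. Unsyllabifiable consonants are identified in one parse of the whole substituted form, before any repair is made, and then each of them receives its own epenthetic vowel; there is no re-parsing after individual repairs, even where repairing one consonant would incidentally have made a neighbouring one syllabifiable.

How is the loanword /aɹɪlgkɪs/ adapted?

aŋɪlɪgɪkɪsɪ

Substitution: /ɹ/ → /ŋ/, giving /aŋɪlgkɪs/.
The consonants /l/, /g/, /s/ cannot be parsed into a legal (C)V(N) syllable (only a nasal (/m/, /n/, or /ŋ/) is licensed in coda position; onsets are limited to one consonant).
Epenthesis after each stranded consonant: /l/ → /lɪ/, /g/ → /gɪ/, /s/ → /sɪ/.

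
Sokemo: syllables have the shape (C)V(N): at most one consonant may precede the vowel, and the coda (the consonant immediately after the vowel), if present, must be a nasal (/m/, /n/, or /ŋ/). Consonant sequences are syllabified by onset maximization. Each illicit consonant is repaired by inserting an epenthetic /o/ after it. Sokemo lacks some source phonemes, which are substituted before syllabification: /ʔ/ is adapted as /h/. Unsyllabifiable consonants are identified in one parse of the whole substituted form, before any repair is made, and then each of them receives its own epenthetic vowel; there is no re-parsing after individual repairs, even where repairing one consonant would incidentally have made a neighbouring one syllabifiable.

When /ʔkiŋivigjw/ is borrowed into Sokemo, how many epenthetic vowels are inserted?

After substitution the input is /hkiŋivigjw/.
The unsyllabifiable consonants are /h/, /g/, /j/, /w/; each receives one epenthetic vowel.

4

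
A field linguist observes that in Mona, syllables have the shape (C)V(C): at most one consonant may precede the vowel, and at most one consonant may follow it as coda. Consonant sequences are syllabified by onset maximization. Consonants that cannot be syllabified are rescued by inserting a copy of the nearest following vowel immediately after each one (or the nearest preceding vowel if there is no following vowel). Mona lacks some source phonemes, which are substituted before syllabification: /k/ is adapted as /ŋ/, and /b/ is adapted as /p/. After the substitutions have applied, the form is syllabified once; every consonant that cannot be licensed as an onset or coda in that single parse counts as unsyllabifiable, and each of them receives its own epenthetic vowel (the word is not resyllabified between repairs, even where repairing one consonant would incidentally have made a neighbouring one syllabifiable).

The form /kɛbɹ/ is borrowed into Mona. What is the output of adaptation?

Substitution: /k/ → /ŋ/, /b/ → /p/, giving /ŋɛpɹ/.
Under (C)V(C), the unsyllabifiable consonants are /ɹ/ (at most one coda consonant is licensed; onsets are limited to one consonant).
Each unlicensed consonant becomes the onset of a new syllable: /ɹ/ → /ɹɛ/.

ŋɛpɹɛ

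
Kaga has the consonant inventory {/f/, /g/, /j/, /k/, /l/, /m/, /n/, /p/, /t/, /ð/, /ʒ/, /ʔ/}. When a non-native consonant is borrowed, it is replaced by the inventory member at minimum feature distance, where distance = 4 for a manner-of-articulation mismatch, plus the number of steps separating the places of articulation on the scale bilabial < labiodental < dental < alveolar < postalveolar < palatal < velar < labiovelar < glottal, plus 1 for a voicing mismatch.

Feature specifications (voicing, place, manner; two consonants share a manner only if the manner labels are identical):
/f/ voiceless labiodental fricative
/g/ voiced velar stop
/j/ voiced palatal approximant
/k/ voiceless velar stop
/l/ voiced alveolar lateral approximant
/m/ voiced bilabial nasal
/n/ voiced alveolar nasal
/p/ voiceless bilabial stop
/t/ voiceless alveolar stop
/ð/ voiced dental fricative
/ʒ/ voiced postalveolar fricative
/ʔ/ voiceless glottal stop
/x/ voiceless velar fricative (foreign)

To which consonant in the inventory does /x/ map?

/ʒ/ is closest: same manner (fricative), place distance 2 (velar→postalveolar), voicing differs (+1); total 3. Next closest is /k/ at distance 4.

ʒ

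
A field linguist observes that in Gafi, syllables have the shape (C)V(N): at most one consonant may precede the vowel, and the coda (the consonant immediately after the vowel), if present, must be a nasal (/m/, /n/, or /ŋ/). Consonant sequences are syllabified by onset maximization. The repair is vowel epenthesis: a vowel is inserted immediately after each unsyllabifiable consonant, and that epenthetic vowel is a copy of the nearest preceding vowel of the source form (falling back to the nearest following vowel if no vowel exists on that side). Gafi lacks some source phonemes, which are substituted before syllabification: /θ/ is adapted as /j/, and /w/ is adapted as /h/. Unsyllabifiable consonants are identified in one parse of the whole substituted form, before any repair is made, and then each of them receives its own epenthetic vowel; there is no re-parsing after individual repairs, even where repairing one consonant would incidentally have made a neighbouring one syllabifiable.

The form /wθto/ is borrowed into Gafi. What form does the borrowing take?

Substitution: /w/ → /h/, /θ/ → /j/, giving /hjto/.
Syllabifying with onset maximization leaves /h/, /j/ stranded (only a nasal (/m/, /n/, or /ŋ/) is licensed in coda position; onsets are limited to one consonant).
Each unlicensed consonant becomes the onset of a new syllable: /h/ → /ho/, /j/ → /jo/.

hojoto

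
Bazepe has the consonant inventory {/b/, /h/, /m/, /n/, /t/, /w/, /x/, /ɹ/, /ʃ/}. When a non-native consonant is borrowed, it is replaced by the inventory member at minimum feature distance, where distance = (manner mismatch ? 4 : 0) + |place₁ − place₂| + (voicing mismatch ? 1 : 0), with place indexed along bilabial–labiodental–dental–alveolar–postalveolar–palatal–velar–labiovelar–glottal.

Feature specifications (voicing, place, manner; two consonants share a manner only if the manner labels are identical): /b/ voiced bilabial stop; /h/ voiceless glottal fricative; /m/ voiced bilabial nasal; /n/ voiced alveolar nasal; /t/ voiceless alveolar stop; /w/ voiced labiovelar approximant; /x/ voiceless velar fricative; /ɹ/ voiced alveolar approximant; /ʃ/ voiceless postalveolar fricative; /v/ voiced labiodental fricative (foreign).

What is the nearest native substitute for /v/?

ʃ

/ʃ/ is closest: same manner (fricative), place distance 3 (labiodental→postalveolar), voicing differs (+1); total 4. Next closest is /b/ at distance 5.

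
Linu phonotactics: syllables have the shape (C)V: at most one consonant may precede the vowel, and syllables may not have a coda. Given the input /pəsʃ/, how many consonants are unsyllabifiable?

Syllabifying with onset maximization leaves /s/, /ʃ/ stranded (no codas are permitted; onsets are limited to one consonant).

2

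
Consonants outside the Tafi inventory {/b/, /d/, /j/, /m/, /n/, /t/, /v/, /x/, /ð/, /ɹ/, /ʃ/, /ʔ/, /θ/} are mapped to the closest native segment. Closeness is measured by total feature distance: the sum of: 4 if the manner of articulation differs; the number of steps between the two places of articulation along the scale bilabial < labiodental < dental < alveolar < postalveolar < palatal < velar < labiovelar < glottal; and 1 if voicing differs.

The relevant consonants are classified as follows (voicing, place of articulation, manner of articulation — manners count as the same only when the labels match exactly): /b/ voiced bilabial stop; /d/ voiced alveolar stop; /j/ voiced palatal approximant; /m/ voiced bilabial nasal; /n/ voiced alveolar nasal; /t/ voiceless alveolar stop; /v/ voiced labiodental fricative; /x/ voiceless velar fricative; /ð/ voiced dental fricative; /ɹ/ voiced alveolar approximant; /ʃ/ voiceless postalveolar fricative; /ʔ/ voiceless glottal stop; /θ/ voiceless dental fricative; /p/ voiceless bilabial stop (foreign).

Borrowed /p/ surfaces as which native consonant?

b

/b/ is closest: same manner (stop), place distance 0 (bilabial→bilabial), voicing differs (+1); total 1. Next closest is /t/ at distance 3.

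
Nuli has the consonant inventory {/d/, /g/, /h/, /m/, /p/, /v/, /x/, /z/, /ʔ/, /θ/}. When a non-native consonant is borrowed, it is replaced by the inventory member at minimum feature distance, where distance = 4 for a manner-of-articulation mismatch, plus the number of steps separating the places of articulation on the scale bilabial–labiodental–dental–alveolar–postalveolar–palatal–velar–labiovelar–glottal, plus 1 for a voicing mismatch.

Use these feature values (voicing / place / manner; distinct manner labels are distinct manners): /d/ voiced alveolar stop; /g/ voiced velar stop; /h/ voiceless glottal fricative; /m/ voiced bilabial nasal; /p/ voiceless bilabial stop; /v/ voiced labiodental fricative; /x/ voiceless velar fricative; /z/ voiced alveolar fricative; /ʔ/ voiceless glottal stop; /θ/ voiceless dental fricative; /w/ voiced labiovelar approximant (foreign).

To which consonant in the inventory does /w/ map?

/g/ is closest: manner differs (approximant→stop, +4), place distance 1 (labiovelar→velar), same voicing; total 5. Next closest is /h/ at distance 6.

g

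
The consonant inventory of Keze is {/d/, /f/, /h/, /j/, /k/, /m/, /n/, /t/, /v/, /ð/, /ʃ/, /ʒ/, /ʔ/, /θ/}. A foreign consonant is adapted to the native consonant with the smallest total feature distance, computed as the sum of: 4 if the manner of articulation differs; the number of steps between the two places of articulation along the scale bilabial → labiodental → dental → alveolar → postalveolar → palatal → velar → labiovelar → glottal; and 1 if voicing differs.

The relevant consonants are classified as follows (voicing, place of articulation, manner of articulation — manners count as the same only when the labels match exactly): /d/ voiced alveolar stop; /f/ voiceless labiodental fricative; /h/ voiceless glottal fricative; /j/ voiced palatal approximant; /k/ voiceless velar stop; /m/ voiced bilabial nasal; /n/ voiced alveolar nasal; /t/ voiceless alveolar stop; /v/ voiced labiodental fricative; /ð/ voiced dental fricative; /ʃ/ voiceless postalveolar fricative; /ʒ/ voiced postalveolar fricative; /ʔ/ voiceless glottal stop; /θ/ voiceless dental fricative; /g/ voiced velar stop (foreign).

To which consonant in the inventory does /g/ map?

/k/ is closest: same manner (stop), place distance 0 (velar→velar), voicing differs (+1); total 1. Next closest is /d/ at distance 3.

k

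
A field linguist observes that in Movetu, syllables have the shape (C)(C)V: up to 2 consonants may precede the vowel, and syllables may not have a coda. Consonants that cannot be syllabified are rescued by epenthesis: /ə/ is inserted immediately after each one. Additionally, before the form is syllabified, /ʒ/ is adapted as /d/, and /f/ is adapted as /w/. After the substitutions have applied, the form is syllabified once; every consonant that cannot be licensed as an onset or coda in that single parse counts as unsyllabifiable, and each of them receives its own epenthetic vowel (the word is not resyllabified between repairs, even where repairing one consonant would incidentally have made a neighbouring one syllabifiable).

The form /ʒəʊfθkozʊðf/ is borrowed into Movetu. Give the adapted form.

dəʊwəθkozʊðəwə

Substitution: /ʒ/ → /d/, /f/ → /w/, giving /dəʊwθkozʊðw/.
Syllabifying with onset maximization leaves /w/, /ð/, /w/ stranded (no codas are permitted; onsets may contain at most 2 consonants).
Each unlicensed consonant becomes the onset of a new syllable: /w/ → /wə/, /ð/ → /ðə/, /w/ → /wə/.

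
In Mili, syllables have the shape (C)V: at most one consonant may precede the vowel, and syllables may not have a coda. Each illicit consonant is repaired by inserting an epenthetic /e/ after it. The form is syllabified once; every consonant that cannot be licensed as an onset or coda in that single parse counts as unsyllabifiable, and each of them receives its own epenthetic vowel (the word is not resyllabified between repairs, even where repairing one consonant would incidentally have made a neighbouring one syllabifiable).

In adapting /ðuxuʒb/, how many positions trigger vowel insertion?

The unsyllabifiable consonants are /ʒ/, /b/; each receives one epenthetic vowel.

2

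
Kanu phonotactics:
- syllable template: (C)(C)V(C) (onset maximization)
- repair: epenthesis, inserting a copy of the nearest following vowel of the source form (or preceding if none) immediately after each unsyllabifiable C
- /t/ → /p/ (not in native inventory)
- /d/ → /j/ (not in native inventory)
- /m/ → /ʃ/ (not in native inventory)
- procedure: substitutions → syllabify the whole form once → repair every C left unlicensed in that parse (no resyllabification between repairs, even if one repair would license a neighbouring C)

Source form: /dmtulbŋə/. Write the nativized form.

juʃpulbŋə

Substitution: /d/ → /j/, /m/ → /ʃ/, /t/ → /p/, giving /jʃpulbŋə/.
Syllabifying with onset maximization leaves /j/ stranded (at most one coda consonant is licensed; onsets may contain at most 2 consonants).
Each unlicensed consonant becomes the onset of a new syllable: /j/ → /ju/.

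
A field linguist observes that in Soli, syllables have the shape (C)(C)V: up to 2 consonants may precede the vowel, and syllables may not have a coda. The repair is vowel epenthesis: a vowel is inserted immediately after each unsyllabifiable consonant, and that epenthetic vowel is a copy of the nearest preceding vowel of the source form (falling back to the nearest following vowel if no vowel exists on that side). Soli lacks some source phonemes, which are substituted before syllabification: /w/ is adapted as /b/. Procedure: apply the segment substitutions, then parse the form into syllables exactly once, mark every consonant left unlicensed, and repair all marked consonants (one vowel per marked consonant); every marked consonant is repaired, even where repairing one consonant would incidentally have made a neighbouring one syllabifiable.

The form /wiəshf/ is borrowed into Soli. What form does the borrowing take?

biəsəhəfə

Substitution: /w/ → /b/, giving /biəshf/.
The consonants /s/, /h/, /f/ cannot be parsed into a legal (C)(C)V syllable (no codas are permitted; onsets may contain at most 2 consonants).
Each unlicensed consonant becomes the onset of a new syllable: /s/ → /sə/, /h/ → /hə/, /f/ → /fə/.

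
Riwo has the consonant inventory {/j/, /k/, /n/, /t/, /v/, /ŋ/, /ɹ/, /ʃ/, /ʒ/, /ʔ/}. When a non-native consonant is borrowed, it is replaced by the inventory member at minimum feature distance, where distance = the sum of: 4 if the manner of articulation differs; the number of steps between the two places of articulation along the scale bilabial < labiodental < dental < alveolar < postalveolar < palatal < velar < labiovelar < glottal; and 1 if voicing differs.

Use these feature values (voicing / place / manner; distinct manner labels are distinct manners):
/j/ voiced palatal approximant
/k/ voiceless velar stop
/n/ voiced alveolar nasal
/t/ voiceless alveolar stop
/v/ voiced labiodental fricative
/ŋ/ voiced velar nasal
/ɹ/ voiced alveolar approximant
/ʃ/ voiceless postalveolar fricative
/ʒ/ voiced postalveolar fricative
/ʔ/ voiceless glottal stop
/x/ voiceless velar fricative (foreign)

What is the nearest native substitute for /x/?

/ʃ/ is closest: same manner (fricative), place distance 2 (velar→postalveolar), same voicing; total 2. Next closest is /ʒ/ at distance 3.

ʃ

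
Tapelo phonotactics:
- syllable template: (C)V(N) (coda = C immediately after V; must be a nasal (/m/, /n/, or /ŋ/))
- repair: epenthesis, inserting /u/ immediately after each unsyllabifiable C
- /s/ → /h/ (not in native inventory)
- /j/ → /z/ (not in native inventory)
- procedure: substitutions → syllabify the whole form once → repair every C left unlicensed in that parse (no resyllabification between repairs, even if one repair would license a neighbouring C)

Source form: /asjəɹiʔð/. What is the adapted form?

ahuzəɹiʔuðu

Substitution: /s/ → /h/, /j/ → /z/, giving /ahzəɹiʔð/.
The consonants /h/, /ʔ/, /ð/ cannot be parsed into a legal (C)V(N) syllable (only a nasal (/m/, /n/, or /ŋ/) is licensed in coda position; onsets are limited to one consonant).
Epenthesis after each stranded consonant: /h/ → /hu/, /ʔ/ → /ʔu/, /ð/ → /ðu/.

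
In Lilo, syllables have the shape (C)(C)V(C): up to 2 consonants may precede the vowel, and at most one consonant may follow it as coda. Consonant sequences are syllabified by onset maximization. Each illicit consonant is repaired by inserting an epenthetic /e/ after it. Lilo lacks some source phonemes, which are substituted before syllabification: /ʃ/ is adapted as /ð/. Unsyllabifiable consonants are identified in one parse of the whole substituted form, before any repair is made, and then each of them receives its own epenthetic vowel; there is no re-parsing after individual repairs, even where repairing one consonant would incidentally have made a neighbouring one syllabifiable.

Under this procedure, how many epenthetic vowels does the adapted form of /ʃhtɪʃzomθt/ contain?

3

After substitution the input is /ðhtɪðzomθt/.
The unsyllabifiable consonants are /ð/, /θ/, /t/; each receives one epenthetic vowel.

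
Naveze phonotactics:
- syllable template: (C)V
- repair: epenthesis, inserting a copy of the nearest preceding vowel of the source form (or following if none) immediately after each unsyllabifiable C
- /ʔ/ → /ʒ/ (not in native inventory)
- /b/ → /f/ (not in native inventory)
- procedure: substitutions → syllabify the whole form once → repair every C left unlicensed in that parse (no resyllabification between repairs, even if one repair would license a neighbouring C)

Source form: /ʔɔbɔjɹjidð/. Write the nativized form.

Substitution: /ʔ/ → /ʒ/, /b/ → /f/, giving /ʒɔfɔjɹjidð/.
Under (C)V, the unsyllabifiable consonants are /j/, /ɹ/, /d/, /ð/ (no codas are permitted; onsets are limited to one consonant).
Each unlicensed consonant becomes the onset of a new syllable: /j/ → /jɔ/, /ɹ/ → /ɹɔ/, /d/ → /di/, /ð/ → /ði/.

ʒɔfɔjɔɹɔjidiði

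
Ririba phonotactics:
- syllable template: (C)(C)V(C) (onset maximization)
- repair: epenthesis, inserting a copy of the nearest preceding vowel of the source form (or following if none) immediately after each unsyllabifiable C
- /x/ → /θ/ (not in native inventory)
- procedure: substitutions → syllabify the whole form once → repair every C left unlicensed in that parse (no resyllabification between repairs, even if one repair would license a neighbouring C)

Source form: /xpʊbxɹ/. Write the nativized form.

Substitution: /x/ → /θ/, giving /θpʊbθɹ/.
Syllabifying with onset maximization leaves /θ/, /ɹ/ stranded (at most one coda consonant is licensed; onsets may contain at most 2 consonants).
Inserting the epenthetic vowel yields /θ/ → /θʊ/, /ɹ/ → /ɹʊ/.

θpʊbθʊɹʊ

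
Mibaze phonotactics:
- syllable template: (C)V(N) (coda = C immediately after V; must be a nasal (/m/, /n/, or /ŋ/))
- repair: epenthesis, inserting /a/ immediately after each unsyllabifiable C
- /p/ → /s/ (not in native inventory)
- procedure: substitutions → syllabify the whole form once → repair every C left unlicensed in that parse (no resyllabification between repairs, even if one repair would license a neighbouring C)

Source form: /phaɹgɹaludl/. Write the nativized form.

Substitution: /p/ → /s/, giving /shaɹgɹaludl/.
Syllabifying with onset maximization leaves /s/, /ɹ/, /g/, /d/, /l/ stranded (only a nasal (/m/, /n/, or /ŋ/) is licensed in coda position; onsets are limited to one consonant).
Each unlicensed consonant becomes the onset of a new syllable: /s/ → /sa/, /ɹ/ → /ɹa/, /g/ → /ga/, /d/ → /da/, /l/ → /la/.

sahaɹagaɹaludala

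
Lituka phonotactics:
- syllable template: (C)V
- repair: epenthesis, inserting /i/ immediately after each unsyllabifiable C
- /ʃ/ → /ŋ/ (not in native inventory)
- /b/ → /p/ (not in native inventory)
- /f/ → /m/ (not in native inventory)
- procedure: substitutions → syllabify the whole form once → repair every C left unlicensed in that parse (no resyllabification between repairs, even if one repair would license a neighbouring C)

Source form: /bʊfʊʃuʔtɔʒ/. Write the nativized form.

Substitution: /b/ → /p/, /f/ → /m/, /ʃ/ → /ŋ/, giving /pʊmʊŋuʔtɔʒ/.
Under (C)V, the unsyllabifiable consonants are /ʔ/, /ʒ/ (no codas are permitted; onsets are limited to one consonant).
Each unlicensed consonant becomes the onset of a new syllable: /ʔ/ → /ʔi/, /ʒ/ → /ʒi/.

pʊmʊŋuʔitɔʒi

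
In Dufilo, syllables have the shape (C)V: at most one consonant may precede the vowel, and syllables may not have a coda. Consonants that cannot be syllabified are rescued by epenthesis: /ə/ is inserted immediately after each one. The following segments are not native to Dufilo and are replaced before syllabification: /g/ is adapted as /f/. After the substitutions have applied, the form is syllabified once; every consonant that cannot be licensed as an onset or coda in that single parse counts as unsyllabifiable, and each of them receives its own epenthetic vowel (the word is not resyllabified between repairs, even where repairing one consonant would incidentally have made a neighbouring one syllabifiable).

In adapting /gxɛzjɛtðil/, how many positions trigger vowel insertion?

4

After substitution the input is /fxɛzjɛtðil/.
The unsyllabifiable consonants are /f/, /z/, /t/, /l/; each receives one epenthetic vowel.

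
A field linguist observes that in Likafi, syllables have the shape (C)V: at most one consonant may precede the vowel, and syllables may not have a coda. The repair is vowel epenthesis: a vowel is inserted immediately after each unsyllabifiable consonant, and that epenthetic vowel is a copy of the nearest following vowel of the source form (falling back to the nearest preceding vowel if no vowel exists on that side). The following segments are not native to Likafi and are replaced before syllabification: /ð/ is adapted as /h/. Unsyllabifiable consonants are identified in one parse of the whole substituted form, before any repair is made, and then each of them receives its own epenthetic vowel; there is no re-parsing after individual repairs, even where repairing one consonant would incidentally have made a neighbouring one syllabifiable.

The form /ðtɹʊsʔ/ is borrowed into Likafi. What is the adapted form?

Substitution: /ð/ → /h/, giving /htɹʊsʔ/.
The consonants /h/, /t/, /s/, /ʔ/ cannot be parsed into a legal (C)V syllable (no codas are permitted; onsets are limited to one consonant).
Epenthesis after each stranded consonant: /h/ → /hʊ/, /t/ → /tʊ/, /s/ → /sʊ/, /ʔ/ → /ʔʊ/.

hʊtʊɹʊsʊʔʊ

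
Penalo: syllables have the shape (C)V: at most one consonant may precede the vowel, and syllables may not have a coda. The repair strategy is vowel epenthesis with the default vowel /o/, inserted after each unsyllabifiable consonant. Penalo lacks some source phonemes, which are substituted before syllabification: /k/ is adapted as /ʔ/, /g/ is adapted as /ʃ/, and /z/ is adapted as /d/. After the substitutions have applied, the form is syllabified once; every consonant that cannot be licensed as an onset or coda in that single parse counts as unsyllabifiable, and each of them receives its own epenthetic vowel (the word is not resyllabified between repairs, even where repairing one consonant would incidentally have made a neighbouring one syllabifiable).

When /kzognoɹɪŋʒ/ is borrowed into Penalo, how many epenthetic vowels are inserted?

After substitution the input is /ʔdoʃnoɹɪŋʒ/.
The unsyllabifiable consonants are /ʔ/, /ʃ/, /ŋ/, /ʒ/; each receives one epenthetic vowel.

4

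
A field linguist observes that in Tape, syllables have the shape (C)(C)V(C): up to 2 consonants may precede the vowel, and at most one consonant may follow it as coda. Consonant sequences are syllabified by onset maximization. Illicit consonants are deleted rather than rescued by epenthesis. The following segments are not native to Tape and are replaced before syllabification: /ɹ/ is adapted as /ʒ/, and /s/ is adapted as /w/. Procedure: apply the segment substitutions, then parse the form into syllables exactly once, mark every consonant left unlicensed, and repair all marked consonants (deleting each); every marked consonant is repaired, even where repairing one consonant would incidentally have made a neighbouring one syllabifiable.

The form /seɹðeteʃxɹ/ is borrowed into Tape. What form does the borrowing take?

weʒðeteʃ

Substitution: /s/ → /w/, /ɹ/ → /ʒ/, giving /weʒðeteʃxʒ/.
Under (C)(C)V(C), the unsyllabifiable consonants are /x/, /ʒ/ (at most one coda consonant is licensed; onsets may contain at most 2 consonants).
Deletion applies to /x/, /ʒ/.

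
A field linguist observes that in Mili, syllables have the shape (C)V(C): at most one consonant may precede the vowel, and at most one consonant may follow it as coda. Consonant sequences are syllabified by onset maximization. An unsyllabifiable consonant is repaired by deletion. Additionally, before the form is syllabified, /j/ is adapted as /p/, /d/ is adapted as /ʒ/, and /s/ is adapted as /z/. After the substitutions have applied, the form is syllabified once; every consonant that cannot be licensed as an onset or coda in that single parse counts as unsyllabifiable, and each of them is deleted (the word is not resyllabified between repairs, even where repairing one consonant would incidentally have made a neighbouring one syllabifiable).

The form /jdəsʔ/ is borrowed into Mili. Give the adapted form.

Substitution: /j/ → /p/, /d/ → /ʒ/, /s/ → /z/, giving /pʒəzʔ/.
Syllabifying with onset maximization leaves /p/, /ʔ/ stranded (at most one coda consonant is licensed; onsets are limited to one consonant).
Deletion applies to /p/, /ʔ/.

ʒəz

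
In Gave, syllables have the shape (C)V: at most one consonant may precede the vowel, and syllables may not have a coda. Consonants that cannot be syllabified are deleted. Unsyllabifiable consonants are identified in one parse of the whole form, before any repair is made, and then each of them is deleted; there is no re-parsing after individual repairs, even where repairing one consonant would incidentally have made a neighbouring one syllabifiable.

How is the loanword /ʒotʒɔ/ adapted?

ʒoʒɔ

Under (C)V, the unsyllabifiable consonants are /t/ (no codas are permitted; onsets are limited to one consonant).
Deleting the stranded consonants removes /t/.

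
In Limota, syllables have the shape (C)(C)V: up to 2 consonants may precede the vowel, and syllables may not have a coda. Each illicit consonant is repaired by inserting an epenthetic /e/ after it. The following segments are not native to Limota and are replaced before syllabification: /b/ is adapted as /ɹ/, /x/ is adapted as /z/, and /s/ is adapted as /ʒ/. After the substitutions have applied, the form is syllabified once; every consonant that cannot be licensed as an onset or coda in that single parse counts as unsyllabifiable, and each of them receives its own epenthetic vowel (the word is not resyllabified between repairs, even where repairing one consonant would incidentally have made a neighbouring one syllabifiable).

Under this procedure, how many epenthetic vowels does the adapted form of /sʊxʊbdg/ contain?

After substitution the input is /ʒʊzʊɹdg/.
The unsyllabifiable consonants are /ɹ/, /d/, /g/; each receives one epenthetic vowel.

3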